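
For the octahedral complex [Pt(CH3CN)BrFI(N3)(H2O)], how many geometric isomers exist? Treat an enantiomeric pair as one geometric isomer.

15

The six octahedral sites form three mutually perpendicular trans pairs.
Systematic enumeration (placing each ligand type in turn and discarding arrangements equivalent by rotation or reflection) gives 15 geometric isomers.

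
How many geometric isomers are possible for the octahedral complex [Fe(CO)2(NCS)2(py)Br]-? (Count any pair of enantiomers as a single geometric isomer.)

6

In an octahedral complex each vertex has one trans partner and four cis neighbours.
There are 6 geometric isomers: CO cis, NCS cis (3 arrangements, 2 chiral); CO cis, NCS trans; CO trans, NCS cis; CO trans, NCS trans.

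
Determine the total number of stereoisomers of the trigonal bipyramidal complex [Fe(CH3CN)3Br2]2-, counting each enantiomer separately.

3

There are 3 geometric isomers: Br both axial; Br one axial, one equatorial; Br both equatorial.
Each arrangement has an internal mirror plane or centre of symmetry, so none is chiral.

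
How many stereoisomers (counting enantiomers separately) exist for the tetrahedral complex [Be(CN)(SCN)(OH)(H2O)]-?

2

In a tetrahedral complex all four positions are equivalent and every pair of ligands is adjacent — there is no cis/trans distinction.
Only one geometric arrangement is possible; it has no improper symmetry element, so it exists as a pair of enantiomers (2 stereoisomers).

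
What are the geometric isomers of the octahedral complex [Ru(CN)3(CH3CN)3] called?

An octahedron has six vertices in three trans pairs; every non-trans pair is cis.
There are 2 geometric isomers: CN mer; CN fac.

fac and mer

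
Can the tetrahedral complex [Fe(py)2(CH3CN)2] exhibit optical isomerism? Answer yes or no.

Only one geometric arrangement is possible.

no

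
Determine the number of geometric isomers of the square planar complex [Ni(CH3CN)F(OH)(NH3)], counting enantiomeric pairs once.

A square has two trans pairs of vertices; adjacent vertices are cis.
The distinct arrangements are (3 in all): (CH3CN/NH3 trans, F/OH trans); (CH3CN/OH trans, F/NH3 trans); (CH3CN/F trans, NH3/OH trans).

3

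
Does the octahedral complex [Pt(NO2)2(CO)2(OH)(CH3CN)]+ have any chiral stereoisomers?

There are 6 geometric isomers: NO2 cis, CO cis (3 arrangements, 2 chiral); NO2 trans, CO cis; NO2 cis, CO trans; NO2 trans, CO trans.
Of these, 2 lack any improper symmetry element and so occur as enantiomeric pairs, giving 6 + 2 = 8 stereoisomers in total.

yes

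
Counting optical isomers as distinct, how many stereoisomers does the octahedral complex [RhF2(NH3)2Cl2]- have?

6

Working through the distinct placements yields 5 geometric isomers: F trans, NH3 trans, Cl trans; F cis, NH3 cis, Cl trans; F cis, NH3 trans, Cl cis; F cis, NH3 cis, Cl cis (chiral); F trans, NH3 cis, Cl cis.
One of these lacks any improper symmetry element and so occurs as an enantiomeric pair, giving 5 + 1 = 6 stereoisomers in total.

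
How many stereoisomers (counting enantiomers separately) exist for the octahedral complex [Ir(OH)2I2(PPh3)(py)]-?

Systematic placement gives 6 geometric isomers: OH trans, I trans; OH cis, I trans; OH cis, I cis (3 arrangements, 2 chiral); OH trans, I cis.
Of these, 2 lack any improper symmetry element and so occur as enantiomeric pairs, giving 6 + 2 = 8 stereoisomers in total.

8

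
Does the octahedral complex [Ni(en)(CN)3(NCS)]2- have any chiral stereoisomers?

Each en is bidentate and must span two cis positions.
There are 2 geometric isomers: CN mer; CN fac.
Each arrangement has an internal mirror plane or centre of symmetry, so none is chiral.

no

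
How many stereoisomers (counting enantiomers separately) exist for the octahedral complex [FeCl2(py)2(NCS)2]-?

In an octahedral complex each vertex has one trans partner and four cis neighbours.
Working through the distinct placements yields 5 geometric isomers: Cl trans, py trans, NCS trans; Cl trans, py cis, NCS cis; Cl cis, py trans, NCS cis; Cl cis, py cis, NCS cis (chiral); Cl cis, py cis, NCS trans.
One of these lacks any improper symmetry element and so occurs as an enantiomeric pair, giving 5 + 1 = 6 stereoisomers in total.

6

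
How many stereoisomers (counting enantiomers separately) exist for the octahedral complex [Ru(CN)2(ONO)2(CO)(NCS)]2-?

In an octahedral complex each vertex has one trans partner and four cis neighbours.
There are 6 geometric isomers: CN trans, ONO trans; CN trans, ONO cis; CN cis, ONO trans; CN cis, ONO cis (3 arrangements, 2 chiral).
Of these, 2 lack any improper symmetry element and so occur as enantiomeric pairs, giving 6 + 2 = 8 stereoisomers in total.

8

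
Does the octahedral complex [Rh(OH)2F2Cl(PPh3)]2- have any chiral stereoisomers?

yes

In an octahedral complex each vertex has one trans partner and four cis neighbours.
The distinct arrangements are (6 in all): OH cis, F cis (3 arrangements, 2 chiral); OH trans, F cis; OH cis, F trans; OH trans, F trans.
Of these, 2 lack any improper symmetry element and so occur as enantiomeric pairs, giving 6 + 2 = 8 stereoisomers in total.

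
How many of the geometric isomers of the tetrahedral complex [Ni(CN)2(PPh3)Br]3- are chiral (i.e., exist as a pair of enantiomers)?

Only one geometric arrangement is possible.

0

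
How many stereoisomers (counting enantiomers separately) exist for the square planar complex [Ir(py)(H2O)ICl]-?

In a square planar complex each vertex has one trans partner and two cis neighbours.
The distinct arrangements are (3 in all): (Cl/I trans, H2O/py trans); (Cl/py trans, H2O/I trans); (Cl/H2O trans, I/py trans).
Each arrangement has an internal mirror plane or centre of symmetry, so none is chiral.

3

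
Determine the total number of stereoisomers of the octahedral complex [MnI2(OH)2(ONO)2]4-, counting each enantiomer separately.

6

The distinct arrangements are (5 in all): I trans, OH trans, ONO trans; I trans, OH cis, ONO cis; I cis, OH cis, ONO trans; I cis, OH cis, ONO cis (chiral); I cis, OH trans, ONO cis.
One of these lacks any improper symmetry element and so occurs as an enantiomeric pair, giving 5 + 1 = 6 stereoisomers in total.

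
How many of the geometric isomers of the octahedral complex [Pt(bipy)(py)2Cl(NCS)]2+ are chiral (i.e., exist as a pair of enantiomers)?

The six octahedral sites form three mutually perpendicular trans pairs.
Each bipy is bidentate and must span two cis positions.
Working through the distinct placements yields 4 geometric isomers: py cis (3 arrangements, 2 chiral); py trans.
Of these, 2 lack any improper symmetry element and so occur as enantiomeric pairs, giving 4 + 2 = 6 stereoisomers in total.

2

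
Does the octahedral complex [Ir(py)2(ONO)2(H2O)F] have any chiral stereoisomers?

In an octahedral complex each vertex has one trans partner and four cis neighbours.
The distinct arrangements are (6 in all): py trans, ONO trans; py cis, ONO cis (3 arrangements, 2 chiral); py trans, ONO cis; py cis, ONO trans.
Of these, 2 lack any improper symmetry element and so occur as enantiomeric pairs, giving 6 + 2 = 8 stereoisomers in total.

yes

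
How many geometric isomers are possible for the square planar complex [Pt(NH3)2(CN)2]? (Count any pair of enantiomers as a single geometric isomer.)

2

In a square planar complex each vertex has one trans partner and two cis neighbours.
The distinct arrangements are (2 in all): NH3 cis; NH3 trans.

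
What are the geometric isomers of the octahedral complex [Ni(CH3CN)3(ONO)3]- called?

Systematic placement gives 2 geometric isomers: CH3CN mer; CH3CN fac.

fac and mer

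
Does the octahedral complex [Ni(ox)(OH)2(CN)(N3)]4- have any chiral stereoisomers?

yes

In an octahedral complex each vertex has one trans partner and four cis neighbours.
Each ox is bidentate and must span two cis positions.
The distinct arrangements are (4 in all): OH cis (3 arrangements, 2 chiral); OH trans.
Of these, 2 lack any improper symmetry element and so occur as enantiomeric pairs, giving 4 + 2 = 6 stereoisomers in total.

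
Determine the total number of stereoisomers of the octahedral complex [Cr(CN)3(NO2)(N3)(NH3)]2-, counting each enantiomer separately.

An octahedron has six vertices in three trans pairs; every non-trans pair is cis.
Working through the distinct placements yields 4 geometric isomers: CN mer (3 arrangements); CN fac (chiral).
One of these lacks any improper symmetry element and so occurs as an enantiomeric pair, giving 4 + 1 = 5 stereoisomers in total.

5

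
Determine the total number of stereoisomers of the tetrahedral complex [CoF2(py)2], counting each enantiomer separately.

1

All four vertices of a tetrahedron are equivalent and mutually adjacent, so cis/trans isomerism cannot arise.
Only one geometric arrangement is possible.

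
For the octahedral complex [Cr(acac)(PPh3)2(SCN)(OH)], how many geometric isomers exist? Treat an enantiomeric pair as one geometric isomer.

4

Each acac is bidentate and must span two cis positions.
Systematic placement gives 4 geometric isomers: PPh3 cis (3 arrangements, 2 chiral); PPh3 trans.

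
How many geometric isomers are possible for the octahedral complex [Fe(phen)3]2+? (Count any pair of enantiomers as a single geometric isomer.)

1

The six octahedral sites form three mutually perpendicular trans pairs.
Each phen is bidentate and must span two cis positions.
Only one geometric arrangement is possible; it has no improper symmetry element, so it exists as a pair of enantiomers (2 stereoisomers).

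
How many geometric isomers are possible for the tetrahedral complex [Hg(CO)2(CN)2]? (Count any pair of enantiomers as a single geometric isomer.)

1

In a tetrahedral complex all four positions are equivalent and every pair of ligands is adjacent — there is no cis/trans distinction.
Only one geometric arrangement is possible.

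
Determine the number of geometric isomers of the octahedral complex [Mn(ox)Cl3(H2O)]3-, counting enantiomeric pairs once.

2

Each ox is bidentate and must span two cis positions.
Working through the distinct placements yields 2 geometric isomers: Cl mer; Cl fac.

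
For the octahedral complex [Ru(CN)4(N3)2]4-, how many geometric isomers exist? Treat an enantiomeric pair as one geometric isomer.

The six octahedral sites form three mutually perpendicular trans pairs.
The distinct arrangements are (2 in all): N3 trans; N3 cis.

2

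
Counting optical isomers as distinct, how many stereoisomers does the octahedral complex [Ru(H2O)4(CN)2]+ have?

2

An octahedron has six vertices in three trans pairs; every non-trans pair is cis.
Working through the distinct placements yields 2 geometric isomers: CN trans; CN cis.
Each arrangement has an internal mirror plane or centre of symmetry, so none is chiral.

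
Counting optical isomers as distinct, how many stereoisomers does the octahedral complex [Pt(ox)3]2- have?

2

An octahedron has six vertices in three trans pairs; every non-trans pair is cis.
Each ox is bidentate and must span two cis positions.
Only one geometric arrangement is possible; it has no improper symmetry element, so it exists as a pair of enantiomers (2 stereoisomers).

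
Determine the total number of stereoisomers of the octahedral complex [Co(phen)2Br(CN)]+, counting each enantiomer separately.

3

An octahedron has six vertices in three trans pairs; every non-trans pair is cis.
Each phen is bidentate and must span two cis positions.
Systematic placement gives 2 geometric isomers: Br and CN mutually trans; Br and CN mutually cis (chiral).
One of these lacks any improper symmetry element and so occurs as an enantiomeric pair, giving 2 + 1 = 3 stereoisomers in total.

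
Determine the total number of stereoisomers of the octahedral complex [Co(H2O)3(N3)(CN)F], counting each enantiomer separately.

The six octahedral sites form three mutually perpendicular trans pairs.
Working through the distinct placements yields 4 geometric isomers: H2O mer (3 arrangements); H2O fac (chiral).
One of these lacks any improper symmetry element and so occurs as an enantiomeric pair, giving 4 + 1 = 5 stereoisomers in total.

5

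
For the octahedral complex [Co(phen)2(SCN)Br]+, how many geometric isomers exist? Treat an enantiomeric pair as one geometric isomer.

Each phen is bidentate and must span two cis positions.
Working through the distinct placements yields 2 geometric isomers: SCN and Br mutually trans; SCN and Br mutually cis (chiral).

2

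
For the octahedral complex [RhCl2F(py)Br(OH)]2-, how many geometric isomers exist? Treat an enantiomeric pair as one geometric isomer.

9

In an octahedral complex each vertex has one trans partner and four cis neighbours.
Systematic enumeration (placing each ligand type in turn and discarding arrangements equivalent by rotation or reflection) gives 9 geometric isomers.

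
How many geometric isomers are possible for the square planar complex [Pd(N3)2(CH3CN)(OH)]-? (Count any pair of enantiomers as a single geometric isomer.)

There are 2 geometric isomers: N3 cis; N3 trans.

2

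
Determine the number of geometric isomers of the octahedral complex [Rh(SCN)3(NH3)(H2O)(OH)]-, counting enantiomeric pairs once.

4

Systematic placement gives 4 geometric isomers: SCN mer (3 arrangements); SCN fac (chiral).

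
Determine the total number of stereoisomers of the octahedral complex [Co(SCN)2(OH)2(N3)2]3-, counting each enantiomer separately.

In an octahedral complex each vertex has one trans partner and four cis neighbours.
Systematic placement gives 5 geometric isomers: SCN trans, OH trans, N3 trans; SCN cis, OH cis, N3 trans; SCN trans, OH cis, N3 cis; SCN cis, OH cis, N3 cis (chiral); SCN cis, OH trans, N3 cis.
One of these lacks any improper symmetry element and so occurs as an enantiomeric pair, giving 5 + 1 = 6 stereoisomers in total.

6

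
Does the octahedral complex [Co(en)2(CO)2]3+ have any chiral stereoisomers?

yes

An octahedron has six vertices in three trans pairs; every non-trans pair is cis.
Each en is bidentate and must span two cis positions.
Working through the distinct placements yields 2 geometric isomers: CO trans; CO cis (chiral).
One of these lacks any improper symmetry element and so occurs as an enantiomeric pair, giving 2 + 1 = 3 stereoisomers in total.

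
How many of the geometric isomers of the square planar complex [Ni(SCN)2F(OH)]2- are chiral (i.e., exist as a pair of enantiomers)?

A square has two trans pairs of vertices; adjacent vertices are cis.
Working through the distinct placements yields 2 geometric isomers: SCN cis; SCN trans.
Each arrangement has an internal mirror plane or centre of symmetry, so none is chiral.

0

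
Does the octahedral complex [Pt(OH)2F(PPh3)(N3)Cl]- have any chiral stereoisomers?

yes

In an octahedral complex each vertex has one trans partner and four cis neighbours.
Exhaustive case analysis gives 9 geometric isomers.
Of these, 6 lack any improper symmetry element and so occur as enantiomeric pairs, giving 9 + 6 = 15 stereoisomers in total.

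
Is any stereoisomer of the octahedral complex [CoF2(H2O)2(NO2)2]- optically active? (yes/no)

yes

The six octahedral sites form three mutually perpendicular trans pairs.
Systematic placement gives 5 geometric isomers: F trans, H2O trans, NO2 trans; F trans, H2O cis, NO2 cis; F cis, H2O cis, NO2 trans; F cis, H2O cis, NO2 cis (chiral); F cis, H2O trans, NO2 cis.
One of these lacks any improper symmetry element and so occurs as an enantiomeric pair, giving 5 + 1 = 6 stereoisomers in total.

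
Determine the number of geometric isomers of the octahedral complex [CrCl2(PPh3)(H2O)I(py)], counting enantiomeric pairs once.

The six octahedral sites form three mutually perpendicular trans pairs.
Systematic enumeration (placing each ligand type in turn and discarding arrangements equivalent by rotation or reflection) gives 9 geometric isomers.

9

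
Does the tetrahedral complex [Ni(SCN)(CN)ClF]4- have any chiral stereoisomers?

In a tetrahedral complex all four positions are equivalent and every pair of ligands is adjacent — there is no cis/trans distinction.
Only one geometric arrangement is possible; it has no improper symmetry element, so it exists as a pair of enantiomers (2 stereoisomers).

yes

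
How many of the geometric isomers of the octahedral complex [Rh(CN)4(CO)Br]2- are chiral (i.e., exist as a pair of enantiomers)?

0

The six octahedral sites form three mutually perpendicular trans pairs.
There are 2 geometric isomers: CO and Br mutually cis; CO and Br mutually trans.
Each arrangement has an internal mirror plane or centre of symmetry, so none is chiral.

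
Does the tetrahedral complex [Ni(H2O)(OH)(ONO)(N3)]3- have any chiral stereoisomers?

yes

All four vertices of a tetrahedron are equivalent and mutually adjacent, so cis/trans isomerism cannot arise.
Only one geometric arrangement is possible; it has no improper symmetry element, so it exists as a pair of enantiomers (2 stereoisomers).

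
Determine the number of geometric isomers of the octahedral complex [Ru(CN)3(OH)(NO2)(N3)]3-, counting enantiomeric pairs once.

In an octahedral complex each vertex has one trans partner and four cis neighbours.
There are 4 geometric isomers: CN mer (3 arrangements); CN fac (chiral).

4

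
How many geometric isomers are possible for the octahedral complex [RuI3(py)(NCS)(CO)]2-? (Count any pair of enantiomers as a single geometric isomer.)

4

In an octahedral complex each vertex has one trans partner and four cis neighbours.
The distinct arrangements are (4 in all): I mer (3 arrangements); I fac (chiral).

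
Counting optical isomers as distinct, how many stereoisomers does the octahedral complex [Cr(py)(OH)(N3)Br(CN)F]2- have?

The six octahedral sites form three mutually perpendicular trans pairs.
Placing the ligands in turn and identifying arrangements related by rotation or reflection leaves 15 distinct geometric isomers.
Of these, 15 lack any improper symmetry element and so occur as enantiomeric pairs, giving 15 + 15 = 30 stereoisomers in total.

30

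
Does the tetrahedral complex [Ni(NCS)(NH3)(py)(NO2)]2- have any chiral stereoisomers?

Only one geometric arrangement is possible; it has no improper symmetry element, so it exists as a pair of enantiomers (2 stereoisomers).

yes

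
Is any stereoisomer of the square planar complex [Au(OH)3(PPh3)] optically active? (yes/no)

no

In a square planar complex each vertex has one trans partner and two cis neighbours.
Only one geometric arrangement is possible.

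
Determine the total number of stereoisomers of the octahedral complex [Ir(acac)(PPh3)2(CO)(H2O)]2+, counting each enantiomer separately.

6

The six octahedral sites form three mutually perpendicular trans pairs.
Each acac is bidentate and must span two cis positions.
There are 4 geometric isomers: PPh3 cis (3 arrangements, 2 chiral); PPh3 trans.
Of these, 2 lack any improper symmetry element and so occur as enantiomeric pairs, giving 4 + 2 = 6 stereoisomers in total.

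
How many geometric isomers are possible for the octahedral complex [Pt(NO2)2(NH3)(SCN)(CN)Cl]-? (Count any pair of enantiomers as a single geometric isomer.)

An octahedron has six vertices in three trans pairs; every non-trans pair is cis.
Systematic enumeration (placing each ligand type in turn and discarding arrangements equivalent by rotation or reflection) gives 9 geometric isomers.

9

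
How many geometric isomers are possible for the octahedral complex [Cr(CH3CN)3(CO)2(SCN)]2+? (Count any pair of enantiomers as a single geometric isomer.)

3

The six octahedral sites form three mutually perpendicular trans pairs.
Working through the distinct placements yields 3 geometric isomers: CH3CN mer, CO cis; CH3CN mer, CO trans; CH3CN fac, CO cis.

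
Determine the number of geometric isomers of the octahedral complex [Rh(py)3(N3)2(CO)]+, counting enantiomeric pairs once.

There are 3 geometric isomers: py mer, N3 cis; py mer, N3 trans; py fac, N3 cis.

3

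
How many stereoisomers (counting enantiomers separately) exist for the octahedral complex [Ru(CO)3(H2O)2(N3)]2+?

3

In an octahedral complex each vertex has one trans partner and four cis neighbours.
The distinct arrangements are (3 in all): CO mer, H2O cis; CO mer, H2O trans; CO fac, H2O cis.
Each arrangement has an internal mirror plane or centre of symmetry, so none is chiral.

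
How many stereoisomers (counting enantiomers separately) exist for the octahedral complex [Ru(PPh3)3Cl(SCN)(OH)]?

The six octahedral sites form three mutually perpendicular trans pairs.
There are 4 geometric isomers: PPh3 mer (3 arrangements); PPh3 fac (chiral).
One of these lacks any improper symmetry element and so occurs as an enantiomeric pair, giving 4 + 1 = 5 stereoisomers in total.

5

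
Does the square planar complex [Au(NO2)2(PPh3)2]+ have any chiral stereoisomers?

no

In a square planar complex each vertex has one trans partner and two cis neighbours.
Working through the distinct placements yields 2 geometric isomers: NO2 cis; NO2 trans.
Each arrangement has an internal mirror plane or centre of symmetry, so none is chiral.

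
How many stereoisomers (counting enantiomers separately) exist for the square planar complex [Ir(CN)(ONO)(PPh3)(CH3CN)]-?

In a square planar complex each vertex has one trans partner and two cis neighbours.
Systematic placement gives 3 geometric isomers: (CH3CN/ONO trans, CN/PPh3 trans); (CH3CN/PPh3 trans, CN/ONO trans); (CH3CN/CN trans, ONO/PPh3 trans).
Each arrangement has an internal mirror plane or centre of symmetry, so none is chiral.

3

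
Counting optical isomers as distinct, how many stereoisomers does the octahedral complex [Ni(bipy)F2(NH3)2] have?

4

Each bipy is bidentate and must span two cis positions.
Working through the distinct placements yields 3 geometric isomers: F trans, NH3 cis; F cis, NH3 cis (chiral); F cis, NH3 trans.
One of these lacks any improper symmetry element and so occurs as an enantiomeric pair, giving 3 + 1 = 4 stereoisomers in total.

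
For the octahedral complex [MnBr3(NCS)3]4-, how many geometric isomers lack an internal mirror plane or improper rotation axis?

0

An octahedron has six vertices in three trans pairs; every non-trans pair is cis.
The distinct arrangements are (2 in all): Br mer; Br fac.
Each arrangement has an internal mirror plane or centre of symmetry, so none is chiral.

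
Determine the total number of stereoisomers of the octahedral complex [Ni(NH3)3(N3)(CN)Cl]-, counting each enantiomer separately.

An octahedron has six vertices in three trans pairs; every non-trans pair is cis.
Systematic placement gives 4 geometric isomers: NH3 mer (3 arrangements); NH3 fac (chiral).
One of these lacks any improper symmetry element and so occurs as an enantiomeric pair, giving 4 + 1 = 5 stereoisomers in total.

5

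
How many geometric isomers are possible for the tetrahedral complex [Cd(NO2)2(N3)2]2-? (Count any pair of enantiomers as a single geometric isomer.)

1

All four vertices of a tetrahedron are equivalent and mutually adjacent, so cis/trans isomerism cannot arise.
Only one geometric arrangement is possible.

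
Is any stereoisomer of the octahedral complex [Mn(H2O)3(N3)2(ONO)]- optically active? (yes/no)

Systematic placement gives 3 geometric isomers: H2O mer, N3 cis; H2O mer, N3 trans; H2O fac, N3 cis.
Each arrangement has an internal mirror plane or centre of symmetry, so none is chiral.

no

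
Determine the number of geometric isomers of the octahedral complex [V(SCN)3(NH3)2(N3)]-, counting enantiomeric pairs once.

In an octahedral complex each vertex has one trans partner and four cis neighbours.
Systematic placement gives 3 geometric isomers: SCN mer, NH3 cis; SCN mer, NH3 trans; SCN fac, NH3 cis.

3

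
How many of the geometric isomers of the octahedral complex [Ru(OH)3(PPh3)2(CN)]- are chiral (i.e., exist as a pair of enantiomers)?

In an octahedral complex each vertex has one trans partner and four cis neighbours.
Systematic placement gives 3 geometric isomers: OH mer, PPh3 trans; OH fac, PPh3 cis; OH mer, PPh3 cis.
Each arrangement has an internal mirror plane or centre of symmetry, so none is chiral.

0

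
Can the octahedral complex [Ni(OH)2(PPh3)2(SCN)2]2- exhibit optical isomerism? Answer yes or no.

yes

The six octahedral sites form three mutually perpendicular trans pairs.
The distinct arrangements are (5 in all): OH trans, PPh3 trans, SCN trans; OH trans, PPh3 cis, SCN cis; OH cis, PPh3 cis, SCN trans; OH cis, PPh3 cis, SCN cis (chiral); OH cis, PPh3 trans, SCN cis.
One of these lacks any improper symmetry element and so occurs as an enantiomeric pair, giving 5 + 1 = 6 stereoisomers in total.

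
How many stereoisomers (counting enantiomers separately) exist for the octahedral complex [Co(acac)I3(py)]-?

2

In an octahedral complex each vertex has one trans partner and four cis neighbours.
Each acac is bidentate and must span two cis positions.
Systematic placement gives 2 geometric isomers: I mer; I fac.
Each arrangement has an internal mirror plane or centre of symmetry, so none is chiral.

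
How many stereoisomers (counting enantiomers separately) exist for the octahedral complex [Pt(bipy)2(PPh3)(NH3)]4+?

3

The six octahedral sites form three mutually perpendicular trans pairs.
Each bipy is bidentate and must span two cis positions.
Working through the distinct placements yields 2 geometric isomers: PPh3 and NH3 mutually trans; PPh3 and NH3 mutually cis (chiral).
One of these lacks any improper symmetry element and so occurs as an enantiomeric pair, giving 2 + 1 = 3 stereoisomers in total.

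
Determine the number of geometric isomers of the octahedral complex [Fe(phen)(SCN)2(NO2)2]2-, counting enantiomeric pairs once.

In an octahedral complex each vertex has one trans partner and four cis neighbours.
Each phen is bidentate and must span two cis positions.
There are 3 geometric isomers: SCN cis, NO2 trans; SCN cis, NO2 cis (chiral); SCN trans, NO2 cis.

3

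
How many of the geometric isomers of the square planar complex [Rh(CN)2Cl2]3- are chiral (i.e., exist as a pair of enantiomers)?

A square has two trans pairs of vertices; adjacent vertices are cis.
The distinct arrangements are (2 in all): CN cis; CN trans.
Each arrangement has an internal mirror plane or centre of symmetry, so none is chiral.

0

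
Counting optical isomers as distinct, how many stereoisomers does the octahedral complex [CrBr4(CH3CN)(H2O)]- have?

2

In an octahedral complex each vertex has one trans partner and four cis neighbours.
Systematic placement gives 2 geometric isomers: CH3CN and H2O mutually trans; CH3CN and H2O mutually cis.
Each arrangement has an internal mirror plane or centre of symmetry, so none is chiral.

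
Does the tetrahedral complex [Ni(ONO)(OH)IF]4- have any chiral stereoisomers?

yes

All four vertices of a tetrahedron are equivalent and mutually adjacent, so cis/trans isomerism cannot arise.
Only one geometric arrangement is possible; it has no improper symmetry element, so it exists as a pair of enantiomers (2 stereoisomers).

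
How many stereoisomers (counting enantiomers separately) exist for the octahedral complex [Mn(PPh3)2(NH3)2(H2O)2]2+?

Working through the distinct placements yields 5 geometric isomers: PPh3 trans, NH3 trans, H2O trans; PPh3 cis, NH3 cis, H2O trans; PPh3 trans, NH3 cis, H2O cis; PPh3 cis, NH3 cis, H2O cis (chiral); PPh3 cis, NH3 trans, H2O cis.
One of these lacks any improper symmetry element and so occurs as an enantiomeric pair, giving 5 + 1 = 6 stereoisomers in total.

6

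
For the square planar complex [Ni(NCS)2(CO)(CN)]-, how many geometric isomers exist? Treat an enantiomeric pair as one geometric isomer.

2

In a square planar complex each vertex has one trans partner and two cis neighbours.
Systematic placement gives 2 geometric isomers: NCS cis; NCS trans.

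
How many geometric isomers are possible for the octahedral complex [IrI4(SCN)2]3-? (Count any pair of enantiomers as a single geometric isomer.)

2

In an octahedral complex each vertex has one trans partner and four cis neighbours.
Working through the distinct placements yields 2 geometric isomers: SCN trans; SCN cis.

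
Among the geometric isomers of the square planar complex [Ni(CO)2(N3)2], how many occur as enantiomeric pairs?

0

In a square planar complex each vertex has one trans partner and two cis neighbours.
Systematic placement gives 2 geometric isomers: CO cis; CO trans.
Each arrangement has an internal mirror plane or centre of symmetry, so none is chiral.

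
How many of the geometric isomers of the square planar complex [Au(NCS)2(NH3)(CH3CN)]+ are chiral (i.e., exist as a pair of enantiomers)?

0

A square has two trans pairs of vertices; adjacent vertices are cis.
The distinct arrangements are (2 in all): NCS cis; NCS trans.
Each arrangement has an internal mirror plane or centre of symmetry, so none is chiral.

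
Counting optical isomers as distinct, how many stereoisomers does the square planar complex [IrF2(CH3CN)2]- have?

In a square planar complex each vertex has one trans partner and two cis neighbours.
The distinct arrangements are (2 in all): F cis; F trans.
Each arrangement has an internal mirror plane or centre of symmetry, so none is chiral.

2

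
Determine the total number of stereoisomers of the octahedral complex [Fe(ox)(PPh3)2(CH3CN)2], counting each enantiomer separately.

Each ox is bidentate and must span two cis positions.
Systematic placement gives 3 geometric isomers: PPh3 cis, CH3CN trans; PPh3 cis, CH3CN cis (chiral); PPh3 trans, CH3CN cis.
One of these lacks any improper symmetry element and so occurs as an enantiomeric pair, giving 3 + 1 = 4 stereoisomers in total.

4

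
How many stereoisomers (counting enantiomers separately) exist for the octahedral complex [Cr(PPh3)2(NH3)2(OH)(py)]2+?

In an octahedral complex each vertex has one trans partner and four cis neighbours.
Working through the distinct placements yields 6 geometric isomers: PPh3 cis, NH3 trans; PPh3 trans, NH3 trans; PPh3 cis, NH3 cis (3 arrangements, 2 chiral); PPh3 trans, NH3 cis.
Of these, 2 lack any improper symmetry element and so occur as enantiomeric pairs, giving 6 + 2 = 8 stereoisomers in total.

8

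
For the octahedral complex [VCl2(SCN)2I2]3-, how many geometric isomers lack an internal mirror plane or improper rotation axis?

1

In an octahedral complex each vertex has one trans partner and four cis neighbours.
The distinct arrangements are (5 in all): Cl trans, SCN trans, I trans; Cl trans, SCN cis, I cis; Cl cis, SCN trans, I cis; Cl cis, SCN cis, I cis (chiral); Cl cis, SCN cis, I trans.
One of these lacks any improper symmetry element and so occurs as an enantiomeric pair, giving 5 + 1 = 6 stereoisomers in total.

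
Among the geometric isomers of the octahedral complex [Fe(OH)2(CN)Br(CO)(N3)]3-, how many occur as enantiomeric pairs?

In an octahedral complex each vertex has one trans partner and four cis neighbours.
Exhaustive case analysis gives 9 geometric isomers.
Of these, 6 lack any improper symmetry element and so occur as enantiomeric pairs, giving 9 + 6 = 15 stereoisomers in total.

6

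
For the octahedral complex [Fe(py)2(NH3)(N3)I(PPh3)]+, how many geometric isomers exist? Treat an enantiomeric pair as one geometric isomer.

The six octahedral sites form three mutually perpendicular trans pairs.
Exhaustive case analysis gives 9 geometric isomers.

9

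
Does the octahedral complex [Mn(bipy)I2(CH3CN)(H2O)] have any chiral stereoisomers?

yes

Each bipy is bidentate and must span two cis positions.
There are 4 geometric isomers: I cis (3 arrangements, 2 chiral); I trans.
Of these, 2 lack any improper symmetry element and so occur as enantiomeric pairs, giving 4 + 2 = 6 stereoisomers in total.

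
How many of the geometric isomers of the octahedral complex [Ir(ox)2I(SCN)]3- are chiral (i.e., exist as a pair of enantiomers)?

1

An octahedron has six vertices in three trans pairs; every non-trans pair is cis.
Each ox is bidentate and must span two cis positions.
Systematic placement gives 2 geometric isomers: I and SCN mutually trans; I and SCN mutually cis (chiral).
One of these lacks any improper symmetry element and so occurs as an enantiomeric pair, giving 2 + 1 = 3 stereoisomers in total.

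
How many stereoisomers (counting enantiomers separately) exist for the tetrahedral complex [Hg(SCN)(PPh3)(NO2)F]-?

Only one geometric arrangement is possible; it has no improper symmetry element, so it exists as a pair of enantiomers (2 stereoisomers).

2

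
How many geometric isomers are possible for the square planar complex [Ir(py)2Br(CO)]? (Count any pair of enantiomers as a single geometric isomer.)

2

A square has two trans pairs of vertices; adjacent vertices are cis.
There are 2 geometric isomers: py cis; py trans.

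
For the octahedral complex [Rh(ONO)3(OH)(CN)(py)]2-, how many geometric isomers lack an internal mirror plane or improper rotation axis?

The six octahedral sites form three mutually perpendicular trans pairs.
Systematic placement gives 4 geometric isomers: ONO mer (3 arrangements); ONO fac (chiral).
One of these lacks any improper symmetry element and so occurs as an enantiomeric pair, giving 4 + 1 = 5 stereoisomers in total.

1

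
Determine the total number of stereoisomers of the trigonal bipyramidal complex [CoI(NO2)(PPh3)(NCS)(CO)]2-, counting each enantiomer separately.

A trigonal bipyramid has two axial and three equatorial sites, which are chemically inequivalent.
Placing the ligands in turn and identifying arrangements related by rotation or reflection leaves 10 distinct geometric isomers.
Of these, 10 lack any improper symmetry element and so occur as enantiomeric pairs, giving 10 + 10 = 20 stereoisomers in total.

20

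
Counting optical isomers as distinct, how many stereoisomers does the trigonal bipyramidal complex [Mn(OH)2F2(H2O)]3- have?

In a trigonal bipyramid the two axial positions differ from the three equatorial ones.
Placing the ligands in turn and identifying arrangements related by rotation or reflection leaves 5 distinct geometric isomers.
One of these lacks any improper symmetry element and so occurs as an enantiomeric pair, giving 5 + 1 = 6 stereoisomers in total.

6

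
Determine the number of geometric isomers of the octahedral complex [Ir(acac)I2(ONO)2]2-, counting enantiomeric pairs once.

3

An octahedron has six vertices in three trans pairs; every non-trans pair is cis.
Each acac is bidentate and must span two cis positions.
There are 3 geometric isomers: I trans, ONO cis; I cis, ONO cis (chiral); I cis, ONO trans.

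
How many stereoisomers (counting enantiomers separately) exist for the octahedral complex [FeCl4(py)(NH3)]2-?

An octahedron has six vertices in three trans pairs; every non-trans pair is cis.
The distinct arrangements are (2 in all): py and NH3 mutually trans; py and NH3 mutually cis.
Each arrangement has an internal mirror plane or centre of symmetry, so none is chiral.

2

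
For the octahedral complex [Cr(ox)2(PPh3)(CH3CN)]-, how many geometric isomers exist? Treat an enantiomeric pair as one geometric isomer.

Each ox is bidentate and must span two cis positions.
Systematic placement gives 2 geometric isomers: PPh3 and CH3CN mutually trans; PPh3 and CH3CN mutually cis (chiral).

2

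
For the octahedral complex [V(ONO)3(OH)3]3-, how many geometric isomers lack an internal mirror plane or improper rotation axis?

An octahedron has six vertices in three trans pairs; every non-trans pair is cis.
There are 2 geometric isomers: ONO mer; ONO fac.
Each arrangement has an internal mirror plane or centre of symmetry, so none is chiral.

0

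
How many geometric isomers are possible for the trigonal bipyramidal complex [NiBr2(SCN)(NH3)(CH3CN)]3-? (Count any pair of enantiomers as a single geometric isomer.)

7

Exhaustive case analysis gives 7 geometric isomers.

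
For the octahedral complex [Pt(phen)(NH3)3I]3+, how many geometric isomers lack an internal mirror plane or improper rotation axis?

0

Each phen is bidentate and must span two cis positions.
Working through the distinct placements yields 2 geometric isomers: NH3 fac; NH3 mer.
Each arrangement has an internal mirror plane or centre of symmetry, so none is chiral.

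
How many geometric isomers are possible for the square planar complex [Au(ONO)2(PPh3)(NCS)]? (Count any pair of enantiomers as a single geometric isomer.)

In a square planar complex each vertex has one trans partner and two cis neighbours.
There are 2 geometric isomers: ONO cis; ONO trans.

2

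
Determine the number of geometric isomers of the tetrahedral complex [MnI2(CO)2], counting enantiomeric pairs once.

Only one geometric arrangement is possible.

1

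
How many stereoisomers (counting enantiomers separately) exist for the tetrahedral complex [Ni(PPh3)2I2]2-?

1

In a tetrahedral complex all four positions are equivalent and every pair of ligands is adjacent — there is no cis/trans distinction.
Only one geometric arrangement is possible.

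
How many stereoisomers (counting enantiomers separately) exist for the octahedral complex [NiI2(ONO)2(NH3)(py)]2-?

In an octahedral complex each vertex has one trans partner and four cis neighbours.
There are 6 geometric isomers: I trans, ONO cis; I trans, ONO trans; I cis, ONO cis (3 arrangements, 2 chiral); I cis, ONO trans.
Of these, 2 lack any improper symmetry element and so occur as enantiomeric pairs, giving 6 + 2 = 8 stereoisomers in total.

8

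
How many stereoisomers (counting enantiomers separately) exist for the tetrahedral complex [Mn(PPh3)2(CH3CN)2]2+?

All four vertices of a tetrahedron are equivalent and mutually adjacent, so cis/trans isomerism cannot arise.
Only one geometric arrangement is possible.

1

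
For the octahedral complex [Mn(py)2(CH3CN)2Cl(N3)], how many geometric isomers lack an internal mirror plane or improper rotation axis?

2

The distinct arrangements are (6 in all): py trans, CH3CN trans; py cis, CH3CN trans; py trans, CH3CN cis; py cis, CH3CN cis (3 arrangements, 2 chiral).
Of these, 2 lack any improper symmetry element and so occur as enantiomeric pairs, giving 6 + 2 = 8 stereoisomers in total.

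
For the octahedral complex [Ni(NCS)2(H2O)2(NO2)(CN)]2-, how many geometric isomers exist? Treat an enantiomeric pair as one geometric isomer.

There are 6 geometric isomers: NCS cis, H2O cis (3 arrangements, 2 chiral); NCS trans, H2O cis; NCS cis, H2O trans; NCS trans, H2O trans.

6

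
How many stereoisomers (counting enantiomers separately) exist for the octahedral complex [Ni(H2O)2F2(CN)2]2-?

There are 5 geometric isomers: H2O trans, F trans, CN trans; H2O cis, F cis, CN trans; H2O trans, F cis, CN cis; H2O cis, F cis, CN cis (chiral); H2O cis, F trans, CN cis.
One of these lacks any improper symmetry element and so occurs as an enantiomeric pair, giving 5 + 1 = 6 stereoisomers in total.

6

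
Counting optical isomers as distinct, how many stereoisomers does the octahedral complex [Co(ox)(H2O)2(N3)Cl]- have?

The six octahedral sites form three mutually perpendicular trans pairs.
Each ox is bidentate and must span two cis positions.
The distinct arrangements are (4 in all): H2O cis (3 arrangements, 2 chiral); H2O trans.
Of these, 2 lack any improper symmetry element and so occur as enantiomeric pairs, giving 4 + 2 = 6 stereoisomers in total.

6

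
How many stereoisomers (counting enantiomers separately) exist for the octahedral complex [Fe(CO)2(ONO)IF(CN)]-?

The six octahedral sites form three mutually perpendicular trans pairs.
Exhaustive case analysis gives 9 geometric isomers.
Of these, 6 lack any improper symmetry element and so occur as enantiomeric pairs, giving 9 + 6 = 15 stereoisomers in total.

15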